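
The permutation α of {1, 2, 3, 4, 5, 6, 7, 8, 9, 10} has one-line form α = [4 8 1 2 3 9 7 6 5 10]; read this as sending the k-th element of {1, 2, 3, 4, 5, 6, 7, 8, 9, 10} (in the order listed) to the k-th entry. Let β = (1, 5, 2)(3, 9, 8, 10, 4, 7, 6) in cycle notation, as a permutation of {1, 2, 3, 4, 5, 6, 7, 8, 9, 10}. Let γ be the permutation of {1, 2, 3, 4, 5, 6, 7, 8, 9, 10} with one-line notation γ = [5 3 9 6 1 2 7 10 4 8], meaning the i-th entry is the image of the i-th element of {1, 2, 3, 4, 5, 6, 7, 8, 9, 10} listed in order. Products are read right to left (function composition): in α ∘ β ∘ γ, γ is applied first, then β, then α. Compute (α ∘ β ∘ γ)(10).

10

Apply the permutations in order: γ(10) = 8, then β(8) = 10, then α(10) = 10. So (α ∘ β ∘ γ)(10) = 10.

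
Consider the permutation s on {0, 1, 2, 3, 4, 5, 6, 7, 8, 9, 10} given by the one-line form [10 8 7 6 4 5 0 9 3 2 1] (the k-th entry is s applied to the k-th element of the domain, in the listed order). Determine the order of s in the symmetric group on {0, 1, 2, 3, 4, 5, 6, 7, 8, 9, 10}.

Writing s as disjoint cycles, the cycle lengths are 6, 3, 1, 1.
The order of s is the least common multiple of its cycle lengths: lcm(6, 3) = 6.

6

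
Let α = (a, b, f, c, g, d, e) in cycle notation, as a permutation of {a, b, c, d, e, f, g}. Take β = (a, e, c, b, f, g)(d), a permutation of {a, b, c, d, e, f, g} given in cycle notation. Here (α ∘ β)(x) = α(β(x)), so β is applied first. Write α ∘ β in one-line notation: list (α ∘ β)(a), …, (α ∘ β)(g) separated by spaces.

(α ∘ β)(x) = α(β(x)). Computing each image: α(β(a)) = α(e) = a, α(β(b)) = α(f) = c, α(β(c)) = α(b) = f, α(β(d)) = α(d) = e, α(β(e)) = α(c) = g, α(β(f)) = α(g) = d, α(β(g)) = α(a) = b.
Hence α ∘ β = [a c f e g d b].

a c f e g d b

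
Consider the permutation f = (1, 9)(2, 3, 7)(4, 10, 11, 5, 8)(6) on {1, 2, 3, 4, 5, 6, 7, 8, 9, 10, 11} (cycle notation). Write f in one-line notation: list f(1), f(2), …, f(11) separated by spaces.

Each element maps to the next entry in its cycle (wrapping to the front): 1→9, 2→3, 3→7, 4→10, 5→8, 6→6, 7→2, 8→4, 9→1, 10→11, 11→5.
So the one-line form is 9 3 7 10 8 6 2 4 1 11 5.

9 3 7 10 8 6 2 4 1 11 5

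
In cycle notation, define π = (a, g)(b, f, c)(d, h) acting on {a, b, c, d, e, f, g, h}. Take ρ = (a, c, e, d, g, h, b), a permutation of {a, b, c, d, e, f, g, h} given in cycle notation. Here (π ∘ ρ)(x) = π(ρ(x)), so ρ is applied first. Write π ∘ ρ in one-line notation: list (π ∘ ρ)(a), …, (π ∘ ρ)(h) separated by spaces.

Chase each element through ρ then π: a → c → b; b → a → g; c → e → e; d → g → a; e → d → h; f → f → c; g → h → d; h → b → f.
Collecting the images, π ∘ ρ = [b g e a h c d f].

b g e a h c d f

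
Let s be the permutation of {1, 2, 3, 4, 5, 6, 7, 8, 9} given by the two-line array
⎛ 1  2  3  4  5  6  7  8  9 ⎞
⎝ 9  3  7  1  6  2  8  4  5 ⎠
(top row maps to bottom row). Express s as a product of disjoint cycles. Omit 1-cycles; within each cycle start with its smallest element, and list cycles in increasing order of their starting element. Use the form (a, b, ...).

From 1: 1 → 9 → 5 → 6 → 2 → 3 → 7 → 8 → 4 → 1, closing the cycle (1, 9, 5, 6, 2, 3, 7, 8, 4).
Continuing from each remaining unvisited element yields (1, 9, 5, 6, 2, 3, 7, 8, 4).

(1, 9, 5, 6, 2, 3, 7, 8, 4)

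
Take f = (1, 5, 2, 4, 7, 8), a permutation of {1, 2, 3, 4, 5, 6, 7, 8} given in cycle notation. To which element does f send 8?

1

Within (1, 5, 2, 4, 7, 8), 8 ↦ 1.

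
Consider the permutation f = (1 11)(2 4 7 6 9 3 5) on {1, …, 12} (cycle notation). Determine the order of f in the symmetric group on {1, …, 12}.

14

The disjoint cycles have lengths 7, 2, 1, 1, 1.
The order of f is the least common multiple of its cycle lengths: lcm(7, 2) = 14.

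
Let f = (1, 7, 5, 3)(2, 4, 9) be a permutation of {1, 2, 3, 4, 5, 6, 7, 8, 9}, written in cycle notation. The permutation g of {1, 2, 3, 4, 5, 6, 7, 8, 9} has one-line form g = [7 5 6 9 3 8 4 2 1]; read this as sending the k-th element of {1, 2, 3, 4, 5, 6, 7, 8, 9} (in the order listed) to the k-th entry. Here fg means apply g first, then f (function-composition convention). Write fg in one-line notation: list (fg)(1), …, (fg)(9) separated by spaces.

5 3 6 2 1 8 9 4 7

Chase each element through g then f: 1 → 7 → 5; 2 → 5 → 3; 3 → 6 → 6; 4 → 9 → 2; 5 → 3 → 1; 6 → 8 → 8; 7 → 4 → 9; 8 → 2 → 4; 9 → 1 → 7.
So fg in one-line form is 5 3 6 2 1 8 9 4 7.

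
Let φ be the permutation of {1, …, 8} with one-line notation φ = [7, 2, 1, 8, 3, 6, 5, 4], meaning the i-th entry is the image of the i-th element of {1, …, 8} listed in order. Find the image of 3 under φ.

3 is element number 3 of the domain, and entry number 3 of the one-line form is 1, so φ(3) = 1.

1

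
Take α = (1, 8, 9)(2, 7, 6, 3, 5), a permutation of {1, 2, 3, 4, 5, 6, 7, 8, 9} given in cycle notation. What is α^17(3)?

3 lies in the 5-cycle (2, 7, 6, 3, 5).
On a 5-cycle, α^5 is the identity, so α^17 = α^2 there (17 ≡ 2 mod 5).
Stepping 2 places around the cycle: 3 → 5 → 2.

2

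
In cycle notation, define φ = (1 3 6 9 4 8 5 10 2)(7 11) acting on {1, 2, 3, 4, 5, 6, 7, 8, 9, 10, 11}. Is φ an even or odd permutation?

The cycle lengths are 9, 2.
A cycle is odd iff its length is even; φ has 1 even-length cycle, so sgn(φ) = (−1)^1 and φ is odd.

odd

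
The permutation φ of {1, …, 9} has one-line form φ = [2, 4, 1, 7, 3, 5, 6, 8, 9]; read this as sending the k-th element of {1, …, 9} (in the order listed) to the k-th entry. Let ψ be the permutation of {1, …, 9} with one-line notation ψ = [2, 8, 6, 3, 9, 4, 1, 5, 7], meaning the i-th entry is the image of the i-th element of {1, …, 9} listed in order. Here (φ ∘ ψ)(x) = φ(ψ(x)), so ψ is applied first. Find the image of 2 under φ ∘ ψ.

ψ(2) = 8, then φ(8) = 8; composing gives (φ ∘ ψ)(2) = 8.

8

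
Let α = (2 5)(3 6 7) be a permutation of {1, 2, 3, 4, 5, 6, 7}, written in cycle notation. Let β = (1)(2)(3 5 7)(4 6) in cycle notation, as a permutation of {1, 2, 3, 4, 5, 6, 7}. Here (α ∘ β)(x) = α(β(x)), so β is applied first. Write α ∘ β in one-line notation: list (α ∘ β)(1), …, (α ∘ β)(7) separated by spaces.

(α ∘ β)(x) = α(β(x)). Computing each image: α(β(1)) = α(1) = 1, α(β(2)) = α(2) = 5, α(β(3)) = α(5) = 2, α(β(4)) = α(6) = 7, α(β(5)) = α(7) = 3, α(β(6)) = α(4) = 4, α(β(7)) = α(3) = 6.
Hence α ∘ β = [1 5 2 7 3 4 6].

1 5 2 7 3 4 6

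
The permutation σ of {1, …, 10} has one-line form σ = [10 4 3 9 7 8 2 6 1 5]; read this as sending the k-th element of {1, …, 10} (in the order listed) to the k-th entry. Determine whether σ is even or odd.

odd

In disjoint-cycle form the cycle lengths are 7, 2, 1.
A cycle is odd iff its length is even; σ has 1 even-length cycle, so sgn(σ) = (−1)^1 and σ is odd.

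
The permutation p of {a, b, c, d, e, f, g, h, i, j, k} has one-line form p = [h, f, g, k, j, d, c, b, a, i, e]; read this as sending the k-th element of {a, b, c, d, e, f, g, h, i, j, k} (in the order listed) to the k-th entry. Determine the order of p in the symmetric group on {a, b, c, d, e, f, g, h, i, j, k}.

18

The disjoint-cycle form of p has cycle lengths 9, 2.
The order of p is the least common multiple of its cycle lengths: lcm(9, 2) = 18.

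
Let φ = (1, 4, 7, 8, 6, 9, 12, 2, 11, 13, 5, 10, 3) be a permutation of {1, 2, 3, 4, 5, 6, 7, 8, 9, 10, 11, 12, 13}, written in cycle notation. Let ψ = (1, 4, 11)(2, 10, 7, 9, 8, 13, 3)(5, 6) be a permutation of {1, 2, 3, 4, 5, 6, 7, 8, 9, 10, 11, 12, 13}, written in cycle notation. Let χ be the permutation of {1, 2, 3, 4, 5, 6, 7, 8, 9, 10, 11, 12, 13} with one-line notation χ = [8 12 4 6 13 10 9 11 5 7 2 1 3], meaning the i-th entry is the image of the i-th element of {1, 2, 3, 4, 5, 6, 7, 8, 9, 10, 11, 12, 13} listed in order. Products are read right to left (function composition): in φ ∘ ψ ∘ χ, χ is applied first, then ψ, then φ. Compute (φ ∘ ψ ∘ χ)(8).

(φ ∘ ψ ∘ χ)(8) = φ(ψ(χ(8))). χ(8) = 11, then ψ(11) = 1, then φ(1) = 4, so the result is 4.

4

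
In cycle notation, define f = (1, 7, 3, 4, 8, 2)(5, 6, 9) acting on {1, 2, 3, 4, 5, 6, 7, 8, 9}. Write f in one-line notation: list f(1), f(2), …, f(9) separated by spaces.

Image by image: 1→7, 2→1, 3→4, 4→8, 5→6, 6→9, 7→3, 8→2, 9→5.
Listing these in domain order gives 7 1 4 8 6 9 3 2 5.

7 1 4 8 6 9 3 2 5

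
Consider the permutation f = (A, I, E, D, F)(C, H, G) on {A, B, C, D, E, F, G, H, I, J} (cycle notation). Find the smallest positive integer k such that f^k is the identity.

15

The disjoint cycles have lengths 5, 3, 1, 1.
Since disjoint cycles commute, ord(f) = lcm(5, 3) = 15.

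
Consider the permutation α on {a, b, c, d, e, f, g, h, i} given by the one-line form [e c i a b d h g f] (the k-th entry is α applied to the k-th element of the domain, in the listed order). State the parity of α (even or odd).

odd

In disjoint-cycle form the cycle lengths are 7, 2.
A cycle of length ℓ contributes ℓ−1 transpositions, so α is a product of 6 + 1 = 7 transpositions — odd.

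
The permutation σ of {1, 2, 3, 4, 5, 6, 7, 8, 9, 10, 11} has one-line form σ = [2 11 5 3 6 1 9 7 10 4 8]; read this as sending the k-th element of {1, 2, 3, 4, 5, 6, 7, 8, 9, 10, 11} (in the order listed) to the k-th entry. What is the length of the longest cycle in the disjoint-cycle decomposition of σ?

Decomposing into disjoint cycles gives (1 2 11 8 7 9 10 4 3 5 6); the longest has length 11.

11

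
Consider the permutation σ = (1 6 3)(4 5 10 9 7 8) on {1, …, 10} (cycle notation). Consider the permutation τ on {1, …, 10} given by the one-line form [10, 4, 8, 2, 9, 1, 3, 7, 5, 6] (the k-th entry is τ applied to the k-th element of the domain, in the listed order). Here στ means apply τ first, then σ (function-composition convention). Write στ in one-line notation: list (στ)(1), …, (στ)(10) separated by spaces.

For each element, apply τ then σ: 1 → 10 → 9; 2 → 4 → 5; 3 → 8 → 4; 4 → 2 → 2; 5 → 9 → 7; 6 → 1 → 6; 7 → 3 → 1; 8 → 7 → 8; 9 → 5 → 10; 10 → 6 → 3.
So στ in one-line form is 9 5 4 2 7 6 1 8 10 3.

9 5 4 2 7 6 1 8 10 3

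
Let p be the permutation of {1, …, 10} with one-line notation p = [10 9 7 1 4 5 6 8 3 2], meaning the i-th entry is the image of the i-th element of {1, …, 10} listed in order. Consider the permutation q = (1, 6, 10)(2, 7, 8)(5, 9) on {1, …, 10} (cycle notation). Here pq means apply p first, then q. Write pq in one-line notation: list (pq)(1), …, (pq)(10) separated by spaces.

(pq)(x) = q(p(x)). Computing each image: q(p(1)) = q(10) = 1, q(p(2)) = q(9) = 5, q(p(3)) = q(7) = 8, q(p(4)) = q(1) = 6, q(p(5)) = q(4) = 4, q(p(6)) = q(5) = 9, q(p(7)) = q(6) = 10, q(p(8)) = q(8) = 2, q(p(9)) = q(3) = 3, q(p(10)) = q(2) = 7.
Hence pq = [1 5 8 6 4 9 10 2 3 7].

1 5 8 6 4 9 10 2 3 7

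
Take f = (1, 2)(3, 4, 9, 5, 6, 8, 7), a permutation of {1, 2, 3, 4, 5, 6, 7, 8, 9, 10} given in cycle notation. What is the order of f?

14

The cycle type of f is (7, 2, 1).
The order of f is the least common multiple of its cycle lengths: lcm(7, 2) = 14.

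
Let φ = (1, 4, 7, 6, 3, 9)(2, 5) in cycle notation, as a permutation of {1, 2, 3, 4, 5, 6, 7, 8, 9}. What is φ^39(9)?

7

9 lies in the 6-cycle (1, 4, 7, 6, 3, 9).
Powers repeat with period 6 on this cycle, and 39 mod 6 = 3, so φ^39(9) = φ^3(9).
Stepping 3 places around the cycle: 9 → 1 → 4 → 7.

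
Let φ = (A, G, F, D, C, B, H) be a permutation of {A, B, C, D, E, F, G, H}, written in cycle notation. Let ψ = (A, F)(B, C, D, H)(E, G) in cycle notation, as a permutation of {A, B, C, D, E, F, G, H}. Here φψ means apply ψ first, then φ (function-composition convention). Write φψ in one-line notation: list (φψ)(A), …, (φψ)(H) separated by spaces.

D B C A F G E H

Chase each element through ψ then φ: A → F → D; B → C → B; C → D → C; D → H → A; E → G → F; F → A → G; G → E → E; H → B → H.
So φψ in one-line form is D B C A F G E H.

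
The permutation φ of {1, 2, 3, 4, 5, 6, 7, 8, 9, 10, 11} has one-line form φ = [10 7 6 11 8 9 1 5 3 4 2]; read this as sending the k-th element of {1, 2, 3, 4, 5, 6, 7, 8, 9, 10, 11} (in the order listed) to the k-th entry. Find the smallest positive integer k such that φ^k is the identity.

6

Decomposing into disjoint cycles gives cycle lengths 6, 3, 2.
The order of φ is the least common multiple of its cycle lengths: lcm(6, 3, 2) = 6.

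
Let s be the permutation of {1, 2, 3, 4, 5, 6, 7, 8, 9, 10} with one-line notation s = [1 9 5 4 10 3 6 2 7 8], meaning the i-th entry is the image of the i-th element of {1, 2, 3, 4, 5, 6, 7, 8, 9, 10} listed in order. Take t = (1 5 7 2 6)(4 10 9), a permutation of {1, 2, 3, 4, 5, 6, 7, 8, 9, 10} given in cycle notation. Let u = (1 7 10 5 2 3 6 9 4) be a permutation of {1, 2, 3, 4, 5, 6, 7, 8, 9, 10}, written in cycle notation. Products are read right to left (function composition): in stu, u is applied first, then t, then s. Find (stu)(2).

Apply the permutations in order: u(2) = 3, then t(3) = 3, then s(3) = 5. So (stu)(2) = 5.

5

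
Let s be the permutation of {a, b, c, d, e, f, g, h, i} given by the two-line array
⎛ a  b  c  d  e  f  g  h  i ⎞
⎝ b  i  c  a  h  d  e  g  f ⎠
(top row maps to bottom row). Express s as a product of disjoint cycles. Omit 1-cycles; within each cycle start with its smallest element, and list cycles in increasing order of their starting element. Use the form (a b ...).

Iterating s from a gives a → b → i → f → d → a; that is the 5-cycle (a b i f d).
Continuing from each remaining unvisited element yields (a b i f d)(e h g).

(a b i f d)(e h g)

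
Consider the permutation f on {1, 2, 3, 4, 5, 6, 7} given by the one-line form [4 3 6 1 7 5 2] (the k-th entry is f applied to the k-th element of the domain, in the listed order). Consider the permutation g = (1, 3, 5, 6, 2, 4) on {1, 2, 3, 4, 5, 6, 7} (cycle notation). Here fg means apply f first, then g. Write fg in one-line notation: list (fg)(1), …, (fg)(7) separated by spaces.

For each element, apply f then g: 1 → 4 → 1; 2 → 3 → 5; 3 → 6 → 2; 4 → 1 → 3; 5 → 7 → 7; 6 → 5 → 6; 7 → 2 → 4.
Collecting the images, fg = [1 5 2 3 7 6 4].

1 5 2 3 7 6 4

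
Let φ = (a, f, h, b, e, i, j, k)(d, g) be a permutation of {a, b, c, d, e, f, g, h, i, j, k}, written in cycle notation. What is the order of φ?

8

The cycle type of φ is (8, 2, 1).
The order of φ is the least common multiple of its cycle lengths: lcm(8, 2) = 8.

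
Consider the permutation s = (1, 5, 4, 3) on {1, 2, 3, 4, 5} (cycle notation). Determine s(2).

2 does not appear in any cycle of s, so it is a fixed point: s(2) = 2.

2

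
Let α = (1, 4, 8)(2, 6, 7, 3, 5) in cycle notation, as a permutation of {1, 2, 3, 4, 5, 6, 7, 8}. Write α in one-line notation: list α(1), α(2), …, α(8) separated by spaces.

Each element maps to the next entry in its cycle (wrapping to the front): 1↦4, 2↦6, 3↦5, 4↦8, 5↦2, 6↦7, 7↦3, 8↦1.
So the one-line form is 4 6 5 8 2 7 3 1.

4 6 5 8 2 7 3 1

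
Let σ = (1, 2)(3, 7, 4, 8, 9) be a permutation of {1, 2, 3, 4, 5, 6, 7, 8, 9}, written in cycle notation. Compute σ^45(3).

3 lies in the 5-cycle (3, 7, 4, 8, 9).
Powers repeat with period 5 on this cycle, and 45 mod 5 = 0, so σ^45(3) = σ^0(3).
So σ^45(3) = 3.

3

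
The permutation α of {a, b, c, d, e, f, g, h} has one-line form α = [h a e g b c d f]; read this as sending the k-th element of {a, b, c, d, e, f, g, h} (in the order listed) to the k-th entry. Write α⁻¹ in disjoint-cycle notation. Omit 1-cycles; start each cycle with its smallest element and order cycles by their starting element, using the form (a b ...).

(a b e c f h)(d g)

The cycle decomposition of α is (a h f c e b)(d g).
The inverse reverses every cycle; in canonical form, α⁻¹ = (a b e c f h)(d g).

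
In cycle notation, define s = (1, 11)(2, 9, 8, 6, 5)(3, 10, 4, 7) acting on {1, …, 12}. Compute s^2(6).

2

6 lies in the 5-cycle (2, 9, 8, 6, 5).
Advancing 2 steps from 6: 6 → 5 → 2.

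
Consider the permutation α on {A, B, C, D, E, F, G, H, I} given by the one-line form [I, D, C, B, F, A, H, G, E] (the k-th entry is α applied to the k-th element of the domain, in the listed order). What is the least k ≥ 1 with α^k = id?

4

Decomposing into disjoint cycles gives cycle lengths 4, 2, 2, 1.
The order of α is the least common multiple of its cycle lengths: lcm(4, 2, 2) = 4.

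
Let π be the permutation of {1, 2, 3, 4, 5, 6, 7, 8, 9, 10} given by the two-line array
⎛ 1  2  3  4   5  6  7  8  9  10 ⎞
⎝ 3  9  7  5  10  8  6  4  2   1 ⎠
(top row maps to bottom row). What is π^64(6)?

Tracing 6 → 8 → … returns to 6 after 8 steps, so 6 lies in an 8-cycle (1 3 7 6 8 4 5 10).
Since the cycle has length 8, π^64 acts on it the same as π^0 (64 mod 8 = 0).
So π^64(6) = 6.

6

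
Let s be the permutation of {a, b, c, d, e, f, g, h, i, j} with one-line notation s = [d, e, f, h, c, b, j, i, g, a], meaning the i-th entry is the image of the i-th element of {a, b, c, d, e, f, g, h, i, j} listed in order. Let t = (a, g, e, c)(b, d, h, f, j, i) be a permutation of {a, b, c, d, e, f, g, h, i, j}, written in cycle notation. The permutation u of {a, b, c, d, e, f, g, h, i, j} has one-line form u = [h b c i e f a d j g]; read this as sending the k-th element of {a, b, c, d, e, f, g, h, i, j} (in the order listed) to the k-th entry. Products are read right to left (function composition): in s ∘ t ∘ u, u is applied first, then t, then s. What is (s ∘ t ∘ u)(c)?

d

Chase c: u(c) = c; t(c) = a; s(a) = d. Hence (s ∘ t ∘ u)(c) = d.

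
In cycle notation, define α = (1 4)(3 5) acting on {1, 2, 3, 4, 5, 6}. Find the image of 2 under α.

2 does not appear in any cycle of α, so it is a fixed point: α(2) = 2.

2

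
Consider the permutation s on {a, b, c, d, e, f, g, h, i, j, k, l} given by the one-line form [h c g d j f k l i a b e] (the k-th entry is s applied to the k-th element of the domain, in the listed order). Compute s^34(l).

Tracing l → e → … returns to l after 5 steps, so l lies in a 5-cycle (a, h, l, e, j).
Powers repeat with period 5 on this cycle, and 34 mod 5 = 4, so s^34(l) = s^4(l).
Advancing 4 steps from l: l → e → j → a → h.

h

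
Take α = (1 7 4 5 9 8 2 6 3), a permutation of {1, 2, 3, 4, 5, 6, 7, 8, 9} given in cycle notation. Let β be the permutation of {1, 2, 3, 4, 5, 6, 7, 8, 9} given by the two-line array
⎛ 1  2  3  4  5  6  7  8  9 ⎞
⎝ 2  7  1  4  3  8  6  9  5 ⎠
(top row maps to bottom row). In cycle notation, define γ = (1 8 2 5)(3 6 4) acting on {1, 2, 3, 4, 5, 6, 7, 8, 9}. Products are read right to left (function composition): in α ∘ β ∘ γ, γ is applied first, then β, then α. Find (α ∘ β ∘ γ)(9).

9

Chase 9: γ(9) = 9; β(9) = 5; α(5) = 9. Hence (α ∘ β ∘ γ)(9) = 9.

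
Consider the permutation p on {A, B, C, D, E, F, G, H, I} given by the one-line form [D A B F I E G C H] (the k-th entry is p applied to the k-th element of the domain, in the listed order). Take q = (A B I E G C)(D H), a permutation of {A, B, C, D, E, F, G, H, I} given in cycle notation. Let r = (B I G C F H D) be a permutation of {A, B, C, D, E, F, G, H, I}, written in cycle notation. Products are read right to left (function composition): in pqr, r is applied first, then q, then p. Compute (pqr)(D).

H

Chase D: r(D) = B; q(B) = I; p(I) = H. Hence (pqr)(D) = H.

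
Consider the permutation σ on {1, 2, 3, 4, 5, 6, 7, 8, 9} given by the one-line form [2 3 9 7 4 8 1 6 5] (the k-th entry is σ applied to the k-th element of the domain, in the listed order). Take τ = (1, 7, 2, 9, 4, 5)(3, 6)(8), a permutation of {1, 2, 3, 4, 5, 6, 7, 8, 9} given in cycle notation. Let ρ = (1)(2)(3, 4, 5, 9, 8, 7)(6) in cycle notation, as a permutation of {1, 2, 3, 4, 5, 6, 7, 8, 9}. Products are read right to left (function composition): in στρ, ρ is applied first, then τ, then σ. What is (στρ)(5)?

Chase 5: ρ(5) = 9; τ(9) = 4; σ(4) = 7. Hence (στρ)(5) = 7.

7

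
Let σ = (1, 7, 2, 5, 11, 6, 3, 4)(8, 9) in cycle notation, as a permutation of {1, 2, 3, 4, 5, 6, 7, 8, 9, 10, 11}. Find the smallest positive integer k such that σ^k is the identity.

8

The cycle type of σ is (8, 2, 1).
The order is lcm(8, 2) = 8.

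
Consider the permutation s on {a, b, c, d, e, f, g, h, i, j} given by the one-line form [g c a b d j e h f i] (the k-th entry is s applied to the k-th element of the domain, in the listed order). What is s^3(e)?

c

Tracing e → d → … returns to e after 6 steps, so e lies in a 6-cycle (a g e d b c).
Stepping 3 places around the cycle: e → d → b → c.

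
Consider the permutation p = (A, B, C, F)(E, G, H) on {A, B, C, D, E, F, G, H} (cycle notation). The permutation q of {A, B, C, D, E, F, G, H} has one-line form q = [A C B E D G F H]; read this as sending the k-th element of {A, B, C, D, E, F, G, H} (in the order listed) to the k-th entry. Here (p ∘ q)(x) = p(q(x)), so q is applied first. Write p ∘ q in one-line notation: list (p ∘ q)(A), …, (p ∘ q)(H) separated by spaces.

For each element, apply q then p: A → A → B; B → C → F; C → B → C; D → E → G; E → D → D; F → G → H; G → F → A; H → H → E.
Collecting the images, p ∘ q = [B F C G D H A E].

B F C G D H A E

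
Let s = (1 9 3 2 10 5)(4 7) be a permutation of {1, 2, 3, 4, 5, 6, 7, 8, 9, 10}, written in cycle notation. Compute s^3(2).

1

2 lies in the 6-cycle (1 9 3 2 10 5).
Stepping 3 places around the cycle: 2 → 10 → 5 → 1.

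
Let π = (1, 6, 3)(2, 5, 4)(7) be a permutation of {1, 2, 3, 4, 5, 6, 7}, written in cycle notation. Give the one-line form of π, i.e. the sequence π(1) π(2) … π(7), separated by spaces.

Reading each image from the cycles: 1↦6, 2↦5, 3↦1, 4↦2, 5↦4, 6↦3, 7↦7.
So the one-line form is 6 5 1 2 4 3 7.

6 5 1 2 4 3 7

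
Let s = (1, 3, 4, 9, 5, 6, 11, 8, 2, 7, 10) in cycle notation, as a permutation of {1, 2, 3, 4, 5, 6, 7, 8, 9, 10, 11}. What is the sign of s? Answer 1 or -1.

The cycle lengths are 11.
A cycle is odd iff its length is even; s has 0 even-length cycles, so sgn(s) = (−1)^0 and s is even.

1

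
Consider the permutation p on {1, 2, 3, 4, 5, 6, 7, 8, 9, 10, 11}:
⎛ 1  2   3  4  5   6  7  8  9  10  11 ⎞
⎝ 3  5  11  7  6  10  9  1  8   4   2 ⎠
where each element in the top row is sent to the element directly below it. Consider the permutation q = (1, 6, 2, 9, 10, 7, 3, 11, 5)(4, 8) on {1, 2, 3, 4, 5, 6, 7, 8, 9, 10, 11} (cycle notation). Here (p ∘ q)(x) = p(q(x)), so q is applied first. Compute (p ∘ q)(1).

10

(p ∘ q)(1) = p(q(1)). q(1) = 6, then p(6) = 10. So (p ∘ q)(1) = 10.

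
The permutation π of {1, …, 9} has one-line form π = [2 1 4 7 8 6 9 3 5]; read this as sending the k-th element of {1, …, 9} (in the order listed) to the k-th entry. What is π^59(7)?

Tracing 7 → 9 → … returns to 7 after 6 steps, so 7 lies in a 6-cycle (3 4 7 9 5 8).
On a 6-cycle, π^6 is the identity, so π^59 = π^5 there (59 ≡ 5 mod 6).
Stepping 5 places around the cycle: 7 → 9 → 5 → 8 → 3 → 4.

4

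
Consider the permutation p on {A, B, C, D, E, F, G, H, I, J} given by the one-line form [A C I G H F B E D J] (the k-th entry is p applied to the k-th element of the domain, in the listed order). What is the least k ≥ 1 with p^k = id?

Decomposing into disjoint cycles gives cycle lengths 5, 2, 1, 1, 1.
The order of p is the least common multiple of its cycle lengths: lcm(5, 2) = 10.

10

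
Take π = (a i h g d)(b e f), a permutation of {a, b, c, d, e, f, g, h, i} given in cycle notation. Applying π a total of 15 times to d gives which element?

d

d lies in the 5-cycle (a i h g d).
On a 5-cycle, π^5 is the identity, so π^15 = π^0 there (15 ≡ 0 mod 5).
So π^15(d) = d.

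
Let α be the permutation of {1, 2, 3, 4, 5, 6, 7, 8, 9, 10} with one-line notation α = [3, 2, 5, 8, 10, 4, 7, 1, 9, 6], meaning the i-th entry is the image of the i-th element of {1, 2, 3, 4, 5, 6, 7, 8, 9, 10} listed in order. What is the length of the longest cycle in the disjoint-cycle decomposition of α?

7

Decomposing into disjoint cycles gives (1, 3, 5, 10, 6, 4, 8); the longest has length 7.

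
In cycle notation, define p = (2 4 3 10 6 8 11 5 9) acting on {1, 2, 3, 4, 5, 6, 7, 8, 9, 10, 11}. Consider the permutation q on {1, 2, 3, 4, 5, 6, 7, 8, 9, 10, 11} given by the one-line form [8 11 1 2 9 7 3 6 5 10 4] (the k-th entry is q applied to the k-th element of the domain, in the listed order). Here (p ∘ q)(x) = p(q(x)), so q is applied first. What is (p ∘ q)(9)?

9

First apply q: q(9) = 5, then p(5) = 9. Thus (p ∘ q)(9) = 9.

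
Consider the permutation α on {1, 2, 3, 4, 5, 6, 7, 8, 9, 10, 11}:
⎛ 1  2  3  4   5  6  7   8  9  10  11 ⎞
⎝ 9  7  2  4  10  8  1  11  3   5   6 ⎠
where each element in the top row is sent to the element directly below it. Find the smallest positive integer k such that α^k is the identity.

The disjoint-cycle form of α has cycle lengths 5, 3, 2, 1.
The order is lcm(5, 3, 2) = 30.

30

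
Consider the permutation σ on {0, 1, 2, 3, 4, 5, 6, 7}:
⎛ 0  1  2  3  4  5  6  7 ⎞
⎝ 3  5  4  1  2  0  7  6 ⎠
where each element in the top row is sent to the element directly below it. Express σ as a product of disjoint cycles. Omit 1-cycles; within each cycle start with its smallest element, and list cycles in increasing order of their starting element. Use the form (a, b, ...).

(0, 3, 1, 5)(2, 4)(6, 7)

From 0: 0 → 3 → 1 → 5 → 0, closing the cycle (0, 3, 1, 5).
Repeating from the next unused element and collecting all non-trivial cycles gives (0, 3, 1, 5)(2, 4)(6, 7).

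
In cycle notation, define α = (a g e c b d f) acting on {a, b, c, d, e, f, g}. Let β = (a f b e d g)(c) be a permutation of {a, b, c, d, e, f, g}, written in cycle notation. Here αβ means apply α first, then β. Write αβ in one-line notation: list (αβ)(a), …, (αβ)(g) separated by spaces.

(αβ)(x) = β(α(x)). Computing each image: β(α(a)) = β(g) = a, β(α(b)) = β(d) = g, β(α(c)) = β(b) = e, β(α(d)) = β(f) = b, β(α(e)) = β(c) = c, β(α(f)) = β(a) = f, β(α(g)) = β(e) = d.
Hence αβ = [a g e b c f d].

a g e b c f d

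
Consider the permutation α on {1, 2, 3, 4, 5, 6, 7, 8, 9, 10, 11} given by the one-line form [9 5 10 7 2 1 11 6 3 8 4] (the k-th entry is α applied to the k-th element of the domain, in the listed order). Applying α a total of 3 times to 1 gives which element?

10

Tracing 1 → 9 → … returns to 1 after 6 steps, so 1 lies in a 6-cycle (1, 9, 3, 10, 8, 6).
Advancing 3 steps from 1: 1 → 9 → 3 → 10.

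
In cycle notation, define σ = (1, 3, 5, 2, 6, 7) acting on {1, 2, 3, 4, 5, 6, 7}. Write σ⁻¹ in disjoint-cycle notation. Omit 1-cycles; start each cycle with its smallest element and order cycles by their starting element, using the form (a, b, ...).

(1, 7, 6, 2, 5, 3)

Inverting a permutation written in cycle notation just reverses the order within every cycle.
After reversing and putting each cycle's least element first, σ⁻¹ = (1, 7, 6, 2, 5, 3).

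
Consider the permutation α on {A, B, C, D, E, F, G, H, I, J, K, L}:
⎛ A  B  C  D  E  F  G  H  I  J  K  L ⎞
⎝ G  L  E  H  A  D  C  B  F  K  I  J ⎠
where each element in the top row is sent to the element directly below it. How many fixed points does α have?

0

No element satisfies α(x) = x, so there are 0 fixed points.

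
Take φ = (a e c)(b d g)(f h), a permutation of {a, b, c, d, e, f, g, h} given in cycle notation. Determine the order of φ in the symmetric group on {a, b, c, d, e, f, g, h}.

The disjoint cycles have lengths 3, 3, 2.
Since disjoint cycles commute, ord(φ) = lcm(3, 3, 2) = 6.

6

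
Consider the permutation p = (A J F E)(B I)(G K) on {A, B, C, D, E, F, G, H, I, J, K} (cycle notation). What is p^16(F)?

F

F lies in the 4-cycle (A J F E).
Powers repeat with period 4 on this cycle, and 16 mod 4 = 0, so p^16(F) = p^0(F).
So p^16(F) = F.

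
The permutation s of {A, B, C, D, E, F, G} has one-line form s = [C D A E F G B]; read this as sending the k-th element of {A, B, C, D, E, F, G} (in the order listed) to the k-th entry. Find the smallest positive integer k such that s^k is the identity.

10

Decomposing into disjoint cycles gives cycle lengths 5, 2.
The order is lcm(5, 2) = 10.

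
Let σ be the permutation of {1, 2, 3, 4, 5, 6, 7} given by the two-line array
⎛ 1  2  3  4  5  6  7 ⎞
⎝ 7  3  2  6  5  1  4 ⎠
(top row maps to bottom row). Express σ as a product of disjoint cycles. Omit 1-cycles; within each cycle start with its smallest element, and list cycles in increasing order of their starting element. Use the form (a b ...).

(1 7 4 6)(2 3)

Start at 1 and follow images: 1 → 7 → 4 → 6 → 1, giving the cycle (1 7 4 6).
Repeating from the next unused element and collecting all non-trivial cycles gives (1 7 4 6)(2 3).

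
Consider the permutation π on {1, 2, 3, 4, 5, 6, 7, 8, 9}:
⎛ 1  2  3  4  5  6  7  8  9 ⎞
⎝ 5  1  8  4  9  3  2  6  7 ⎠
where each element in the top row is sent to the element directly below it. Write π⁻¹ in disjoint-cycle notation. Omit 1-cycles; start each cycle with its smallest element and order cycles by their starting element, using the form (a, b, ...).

(1, 2, 7, 9, 5)(3, 6, 8)

The cycle decomposition of π is (1, 5, 9, 7, 2)(3, 8, 6).
The inverse reverses every cycle; in canonical form, π⁻¹ = (1, 2, 7, 9, 5)(3, 6, 8).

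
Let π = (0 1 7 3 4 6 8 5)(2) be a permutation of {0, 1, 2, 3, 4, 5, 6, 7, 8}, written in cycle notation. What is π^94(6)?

6 lies in the 8-cycle (0 1 7 3 4 6 8 5).
Powers repeat with period 8 on this cycle, and 94 mod 8 = 6, so π^94(6) = π^6(6).
Advancing 6 steps from 6: 6 → 8 → 5 → 0 → 1 → 7 → 3.

3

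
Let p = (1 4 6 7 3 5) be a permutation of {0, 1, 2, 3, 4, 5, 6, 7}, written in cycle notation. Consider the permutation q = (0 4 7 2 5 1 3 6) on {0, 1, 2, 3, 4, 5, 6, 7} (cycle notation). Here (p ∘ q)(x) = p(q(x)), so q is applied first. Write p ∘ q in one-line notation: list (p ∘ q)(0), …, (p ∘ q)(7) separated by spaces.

For each element, apply q then p: 0 → 4 → 6; 1 → 3 → 5; 2 → 5 → 1; 3 → 6 → 7; 4 → 7 → 3; 5 → 1 → 4; 6 → 0 → 0; 7 → 2 → 2.
Collecting the images, p ∘ q = [6 5 1 7 3 4 0 2].

6 5 1 7 3 4 0 2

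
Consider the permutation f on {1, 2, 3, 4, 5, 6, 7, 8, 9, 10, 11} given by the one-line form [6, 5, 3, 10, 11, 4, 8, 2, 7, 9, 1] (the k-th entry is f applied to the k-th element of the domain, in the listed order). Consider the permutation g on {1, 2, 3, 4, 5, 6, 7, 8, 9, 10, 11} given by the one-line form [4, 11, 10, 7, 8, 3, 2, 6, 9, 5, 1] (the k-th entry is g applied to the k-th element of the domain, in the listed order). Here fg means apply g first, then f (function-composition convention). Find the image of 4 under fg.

8

g(4) = 7, then f(7) = 8; composing gives (fg)(4) = 8.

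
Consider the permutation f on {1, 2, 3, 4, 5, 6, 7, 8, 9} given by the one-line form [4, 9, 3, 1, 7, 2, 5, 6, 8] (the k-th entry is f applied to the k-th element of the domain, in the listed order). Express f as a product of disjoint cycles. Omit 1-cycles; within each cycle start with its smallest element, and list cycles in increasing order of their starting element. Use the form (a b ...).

(1 4)(2 9 8 6)(5 7)

Iterating f from 1 gives 1 → 4 → 1; that is the 2-cycle (1 4).
Continuing from each remaining unvisited element yields (1 4)(2 9 8 6)(5 7).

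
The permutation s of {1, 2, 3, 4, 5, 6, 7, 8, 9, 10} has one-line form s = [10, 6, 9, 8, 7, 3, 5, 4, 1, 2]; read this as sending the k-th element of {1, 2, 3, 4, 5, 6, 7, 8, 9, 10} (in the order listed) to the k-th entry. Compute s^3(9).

2

Tracing 9 → 1 → … returns to 9 after 6 steps, so 9 lies in a 6-cycle (1, 10, 2, 6, 3, 9).
Stepping 3 places around the cycle: 9 → 1 → 10 → 2.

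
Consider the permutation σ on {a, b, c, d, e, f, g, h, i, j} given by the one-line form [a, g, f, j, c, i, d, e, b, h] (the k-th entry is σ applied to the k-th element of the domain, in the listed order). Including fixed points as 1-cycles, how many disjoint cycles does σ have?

2

The cycle decomposition is (a)(b g d j h e c f i), which has 2 cycles (counting 1-cycles).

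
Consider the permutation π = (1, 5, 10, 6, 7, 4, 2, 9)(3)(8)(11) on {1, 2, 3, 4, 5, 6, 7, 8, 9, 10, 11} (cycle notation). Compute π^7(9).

9 lies in the 8-cycle (1, 5, 10, 6, 7, 4, 2, 9).
Advancing 7 steps from 9: 9 → 1 → 5 → 10 → 6 → 7 → 4 → 2.

2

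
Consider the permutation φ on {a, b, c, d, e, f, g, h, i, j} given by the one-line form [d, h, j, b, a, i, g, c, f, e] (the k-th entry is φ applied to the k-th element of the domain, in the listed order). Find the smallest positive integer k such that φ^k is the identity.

14

Writing φ as disjoint cycles, the cycle lengths are 7, 2, 1.
The order of φ is the least common multiple of its cycle lengths: lcm(7, 2) = 14.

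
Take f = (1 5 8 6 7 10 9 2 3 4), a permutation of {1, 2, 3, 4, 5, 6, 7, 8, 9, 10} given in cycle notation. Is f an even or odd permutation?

odd

The cycle lengths are 10.
A cycle is odd iff its length is even; f has 1 even-length cycle, so sgn(f) = (−1)^1 and f is odd.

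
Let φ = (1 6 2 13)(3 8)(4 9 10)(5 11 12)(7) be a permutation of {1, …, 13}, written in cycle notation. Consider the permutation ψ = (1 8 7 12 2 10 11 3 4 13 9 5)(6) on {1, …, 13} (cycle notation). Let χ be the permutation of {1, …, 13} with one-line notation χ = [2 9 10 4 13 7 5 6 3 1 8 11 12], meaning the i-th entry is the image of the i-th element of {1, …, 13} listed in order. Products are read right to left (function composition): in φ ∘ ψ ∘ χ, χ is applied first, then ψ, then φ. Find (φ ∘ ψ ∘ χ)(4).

1

(φ ∘ ψ ∘ χ)(4) = φ(ψ(χ(4))). χ(4) = 4, then ψ(4) = 13, then φ(13) = 1, so the result is 1.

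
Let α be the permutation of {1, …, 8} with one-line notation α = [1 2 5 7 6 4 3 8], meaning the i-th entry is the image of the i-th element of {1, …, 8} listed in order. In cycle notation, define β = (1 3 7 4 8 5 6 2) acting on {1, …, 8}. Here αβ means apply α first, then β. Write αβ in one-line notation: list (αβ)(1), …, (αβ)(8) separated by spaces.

Chase each element through α then β: 1 → 1 → 3; 2 → 2 → 1; 3 → 5 → 6; 4 → 7 → 4; 5 → 6 → 2; 6 → 4 → 8; 7 → 3 → 7; 8 → 8 → 5.
Collecting the images, αβ = [3 1 6 4 2 8 7 5].

3 1 6 4 2 8 7 5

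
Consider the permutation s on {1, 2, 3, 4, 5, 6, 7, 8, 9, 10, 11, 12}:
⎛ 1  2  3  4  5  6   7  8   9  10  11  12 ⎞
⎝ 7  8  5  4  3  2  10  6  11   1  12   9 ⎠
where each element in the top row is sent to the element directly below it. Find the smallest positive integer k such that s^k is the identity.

Writing s as disjoint cycles, the cycle lengths are 3, 3, 3, 2, 1.
The order of s is the least common multiple of its cycle lengths: lcm(3, 3, 3, 2) = 6.

6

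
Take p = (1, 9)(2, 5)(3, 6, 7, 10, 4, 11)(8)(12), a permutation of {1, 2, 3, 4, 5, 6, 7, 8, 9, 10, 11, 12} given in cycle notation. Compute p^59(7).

7 lies in the 6-cycle (3, 6, 7, 10, 4, 11).
On a 6-cycle, p^6 is the identity, so p^59 = p^5 there (59 ≡ 5 mod 6).
Advancing 5 steps from 7: 7 → 10 → 4 → 11 → 3 → 6.

6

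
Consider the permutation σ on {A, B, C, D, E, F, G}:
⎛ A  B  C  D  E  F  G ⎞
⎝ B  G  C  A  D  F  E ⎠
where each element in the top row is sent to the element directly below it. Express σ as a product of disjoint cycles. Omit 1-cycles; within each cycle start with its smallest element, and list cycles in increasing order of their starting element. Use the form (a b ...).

Iterating σ from A gives A → B → G → E → D → A; that is the 5-cycle (A B G E D).
Continuing from each remaining unvisited element yields (A B G E D).

(A B G E D)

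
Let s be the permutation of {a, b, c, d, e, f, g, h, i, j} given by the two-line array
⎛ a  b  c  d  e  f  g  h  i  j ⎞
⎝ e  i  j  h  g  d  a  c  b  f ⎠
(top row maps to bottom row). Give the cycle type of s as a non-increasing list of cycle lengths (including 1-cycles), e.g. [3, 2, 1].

The disjoint cycles are (a e g)(b i)(c j f d h), with lengths 5, 3, 2 in non-increasing order.

[5, 3, 2]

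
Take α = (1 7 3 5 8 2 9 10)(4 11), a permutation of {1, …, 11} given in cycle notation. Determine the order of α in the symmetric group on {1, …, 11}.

The disjoint cycles have lengths 8, 2, 1.
The order of α is the least common multiple of its cycle lengths: lcm(8, 2) = 8.

8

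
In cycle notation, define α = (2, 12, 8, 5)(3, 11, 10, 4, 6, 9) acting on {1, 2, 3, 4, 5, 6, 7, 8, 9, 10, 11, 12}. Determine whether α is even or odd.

The cycle lengths are 6, 4, 1, 1.
A cycle is odd iff its length is even; α has 2 even-length cycles, so sgn(α) = (−1)^2 and α is even.

even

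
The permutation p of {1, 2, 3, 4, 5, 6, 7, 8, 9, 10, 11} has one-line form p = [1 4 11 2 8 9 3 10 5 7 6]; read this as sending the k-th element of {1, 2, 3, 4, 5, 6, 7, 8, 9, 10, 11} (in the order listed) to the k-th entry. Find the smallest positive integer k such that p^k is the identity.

Decomposing into disjoint cycles gives cycle lengths 8, 2, 1.
The order is lcm(8, 2) = 8.

8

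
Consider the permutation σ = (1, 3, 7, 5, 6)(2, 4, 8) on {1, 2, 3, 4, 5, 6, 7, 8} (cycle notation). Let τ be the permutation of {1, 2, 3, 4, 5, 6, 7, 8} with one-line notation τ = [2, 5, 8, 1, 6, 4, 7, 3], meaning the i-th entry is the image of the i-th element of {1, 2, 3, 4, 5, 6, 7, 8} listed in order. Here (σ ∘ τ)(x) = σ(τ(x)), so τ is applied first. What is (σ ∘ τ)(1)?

First apply τ: τ(1) = 2, then σ(2) = 4. Thus (σ ∘ τ)(1) = 4.

4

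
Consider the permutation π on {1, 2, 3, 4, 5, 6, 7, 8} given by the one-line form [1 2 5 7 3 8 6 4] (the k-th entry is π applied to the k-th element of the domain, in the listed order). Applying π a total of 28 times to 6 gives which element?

Tracing 6 → 8 → … returns to 6 after 4 steps, so 6 lies in a 4-cycle (4 7 6 8).
Since the cycle has length 4, π^28 acts on it the same as π^0 (28 mod 4 = 0).
So π^28(6) = 6.

6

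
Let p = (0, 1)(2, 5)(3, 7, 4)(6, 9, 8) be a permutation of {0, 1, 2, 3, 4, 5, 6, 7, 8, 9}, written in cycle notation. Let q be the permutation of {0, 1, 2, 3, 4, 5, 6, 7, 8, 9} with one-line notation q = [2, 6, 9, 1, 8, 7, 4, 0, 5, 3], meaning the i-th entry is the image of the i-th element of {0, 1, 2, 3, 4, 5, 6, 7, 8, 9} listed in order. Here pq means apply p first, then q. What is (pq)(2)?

First apply p: p(2) = 5, then q(5) = 7. Thus (pq)(2) = 7.

7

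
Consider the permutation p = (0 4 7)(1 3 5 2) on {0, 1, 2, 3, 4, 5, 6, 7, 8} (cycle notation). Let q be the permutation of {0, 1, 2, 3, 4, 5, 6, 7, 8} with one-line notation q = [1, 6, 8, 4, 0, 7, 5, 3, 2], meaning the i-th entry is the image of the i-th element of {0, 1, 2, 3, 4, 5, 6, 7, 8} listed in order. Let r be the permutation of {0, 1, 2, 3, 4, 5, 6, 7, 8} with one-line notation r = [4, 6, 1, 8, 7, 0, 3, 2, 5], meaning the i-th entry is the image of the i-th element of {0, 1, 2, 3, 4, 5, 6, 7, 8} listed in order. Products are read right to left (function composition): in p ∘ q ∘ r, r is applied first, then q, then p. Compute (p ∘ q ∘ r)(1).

Apply the permutations in order: r(1) = 6, then q(6) = 5, then p(5) = 2. So (p ∘ q ∘ r)(1) = 2.

2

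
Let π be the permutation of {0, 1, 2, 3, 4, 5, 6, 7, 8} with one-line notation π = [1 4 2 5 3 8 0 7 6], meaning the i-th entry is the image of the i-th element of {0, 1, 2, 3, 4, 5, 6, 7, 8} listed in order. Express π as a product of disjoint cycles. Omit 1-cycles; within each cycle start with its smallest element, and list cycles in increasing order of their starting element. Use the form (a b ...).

From 0: 0 → 1 → 4 → 3 → 5 → 8 → 6 → 0, closing the cycle (0 1 4 3 5 8 6).
Repeating from the next unused element and collecting all non-trivial cycles gives (0 1 4 3 5 8 6).

(0 1 4 3 5 8 6)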